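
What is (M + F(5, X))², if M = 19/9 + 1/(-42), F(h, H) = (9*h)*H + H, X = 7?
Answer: 1667497225/15876 ≈ 1.0503e+5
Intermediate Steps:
F(h, H) = H + 9*H*h (F(h, H) = 9*H*h + H = H + 9*H*h)
M = 263/126 (M = 19*(⅑) + 1*(-1/42) = 19/9 - 1/42 = 263/126 ≈ 2.0873)
(M + F(5, X))² = (263/126 + 7*(1 + 9*5))² = (263/126 + 7*(1 + 45))² = (263/126 + 7*46)² = (263/126 + 322)² = (40835/126)² = 1667497225/15876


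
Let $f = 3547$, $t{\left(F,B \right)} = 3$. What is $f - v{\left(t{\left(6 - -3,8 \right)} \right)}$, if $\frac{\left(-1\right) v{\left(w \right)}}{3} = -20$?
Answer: $3487$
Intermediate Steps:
$v{\left(w \right)} = 60$ ($v{\left(w \right)} = \left(-3\right) \left(-20\right) = 60$)
$f - v{\left(t{\left(6 - -3,8 \right)} \right)} = 3547 - 60 = 3487$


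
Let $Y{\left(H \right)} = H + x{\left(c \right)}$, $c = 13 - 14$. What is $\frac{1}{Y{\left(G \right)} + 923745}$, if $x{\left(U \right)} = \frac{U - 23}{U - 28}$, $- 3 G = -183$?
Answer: $\frac{29}{26790398} \approx 1.0825 \cdot 10^{-6}$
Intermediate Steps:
$G = 61$ ($G = \left(- \frac{1}{3}\right) \left(-183\right) = 61$)
$c = -1$ ($c = 13 - 14 = -1$)
$x{\left(U \right)} = \frac{-23 + U}{-28 + U}$
$Y{\left(H \right)} = \frac{24}{29} + H$ ($Y{\left(H \right)} = H + \frac{-23 - 1}{-28 - 1} = H + \frac{1}{-29} \left(-24\right) = H - - \frac{24}{29} = H + \frac{24}{29} = \frac{24}{29} + H$)
$\frac{1}{Y{\left(G \right)} + 923745} = \frac{1}{\left(\frac{24}{29} + 61\right) + 923745} = \frac{1}{\frac{1793}{29} + 923745} = \frac{1}{\frac{26790398}{29}} = \frac{29}{26790398}$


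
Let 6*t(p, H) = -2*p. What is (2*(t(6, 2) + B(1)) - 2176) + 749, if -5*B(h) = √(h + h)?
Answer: -1431 - 2*√2/5 ≈ -1431.6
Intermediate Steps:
t(p, H) = -p/3 (t(p, H) = (-2*p)/6 = -p/3)
B(h) = -√2*√h/5 (B(h) = -√(h + h)/5 = -√2*√h/5)
(2*(t(6, 2) + B(1)) - 2176) + 749 = (2*(-⅓*6 - √2*√1/5) - 2176) + 749 = (2*(-2 - ⅕*√2*1) - 2176) + 749 = (2*(-2 - √2/5) - 2176) + 749 = ((-4 - 2*√2/5) - 2176) + 749 = (-2180 - 2*√2/5) + 749 = -1431 - 2*√2/5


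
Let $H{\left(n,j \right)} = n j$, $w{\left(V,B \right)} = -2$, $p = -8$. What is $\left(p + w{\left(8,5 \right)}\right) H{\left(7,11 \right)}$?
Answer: $-770$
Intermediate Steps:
$H{\left(n,j \right)} = j n$
$\left(p + w{\left(8,5 \right)}\right) H{\left(7,11 \right)} = \left(-8 - 2\right) 11 \cdot 7 = \left(-10\right) 77 = -770$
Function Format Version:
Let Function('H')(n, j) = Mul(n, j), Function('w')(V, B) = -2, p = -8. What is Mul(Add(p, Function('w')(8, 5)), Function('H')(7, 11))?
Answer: -770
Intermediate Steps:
Function('H')(n, j) = Mul(j, n)
Mul(Add(p, Function('w')(8, 5)), Function('H')(7, 11)) = Mul(Add(-8, -2), Mul(11, 7)) = Mul(-10, 77) = -770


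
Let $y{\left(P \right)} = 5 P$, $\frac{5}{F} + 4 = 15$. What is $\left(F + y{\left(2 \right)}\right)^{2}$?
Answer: $\frac{13225}{121} \approx 109.3$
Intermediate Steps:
$F = \frac{5}{11}$ ($F = \frac{5}{-4 + 15} = \frac{5}{11} \approx 0.45455$)
$\left(F + y{\left(2 \right)}\right)^{2} = \left(\frac{5}{11} + 5 \cdot 2\right)^{2} = \left(\frac{5}{11} + 10\right)^{2} = \left(\frac{115}{11}\right)^{2} = \frac{13225}{121}$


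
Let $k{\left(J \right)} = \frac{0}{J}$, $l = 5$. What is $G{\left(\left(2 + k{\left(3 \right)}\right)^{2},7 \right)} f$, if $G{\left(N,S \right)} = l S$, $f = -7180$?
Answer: $-251300$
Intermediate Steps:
$k{\left(J \right)} = 0$
$G{\left(N,S \right)} = 5 S$
$G{\left(\left(2 + k{\left(3 \right)}\right)^{2},7 \right)} f = 5 \cdot 7 \left(-7180\right) = 35 \left(-7180\right) = -251300$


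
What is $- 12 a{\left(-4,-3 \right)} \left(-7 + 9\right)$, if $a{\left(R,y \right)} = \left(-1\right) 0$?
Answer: $0$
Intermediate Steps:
$a{\left(R,y \right)} = 0$
$- 12 a{\left(-4,-3 \right)} \left(-7 + 9\right) = \left(-12\right) 0 \left(-7 + 9\right) = 0 \cdot 2 = 0$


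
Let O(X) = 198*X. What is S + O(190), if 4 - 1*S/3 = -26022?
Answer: 115698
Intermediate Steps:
S = 78078 (S = 12 - 3*(-26022) = 12 + 78066 = 78078)
S + O(190) = 78078 + 198*190 = 78078 + 37620 = 115698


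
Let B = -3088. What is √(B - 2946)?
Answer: I*√6034 ≈ 77.679*I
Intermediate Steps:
√(B - 2946) = √(-3088 - 2946) = √(-6034) = I*√6034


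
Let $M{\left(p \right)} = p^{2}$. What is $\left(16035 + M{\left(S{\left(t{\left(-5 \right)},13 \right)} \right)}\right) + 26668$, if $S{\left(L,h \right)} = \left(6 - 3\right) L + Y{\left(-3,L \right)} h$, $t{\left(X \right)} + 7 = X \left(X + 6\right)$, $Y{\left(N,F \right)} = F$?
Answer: $79567$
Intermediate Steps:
$t{\left(X \right)} = -7 + X \left(6 + X\right)$ ($t{\left(X \right)} = -7 + X \left(X + 6\right) = -7 + X \left(6 + X\right)$)
$S{\left(L,h \right)} = 3 L + L h$ ($S{\left(L,h \right)} = \left(6 - 3\right) L + L h = 3 L + L h$)
$\left(16035 + M{\left(S{\left(t{\left(-5 \right)},13 \right)} \right)}\right) + 26668 = \left(16035 + \left(\left(-7 + \left(-5\right)^{2} + 6 \left(-5\right)\right) \left(3 + 13\right)\right)^{2}\right) + 26668 = \left(16035 + \left(\left(-7 + 25 - 30\right) 16\right)^{2}\right) + 26668 = \left(16035 + \left(\left(-12\right) 16\right)^{2}\right) + 26668 = \left(16035 + \left(-192\right)^{2}\right) + 26668 = \left(16035 + 36864\right) + 26668 = 52899 + 26668 = 79567$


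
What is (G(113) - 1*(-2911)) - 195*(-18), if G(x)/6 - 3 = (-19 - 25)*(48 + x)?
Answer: -36065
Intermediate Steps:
G(x) = -12654 - 264*x (G(x) = 18 + 6*((-19 - 25)*(48 + x)) = 18 + 6*(-44*(48 + x)) = 18 + 6*(-2112 - 44*x) = 18 + (-12672 - 264*x) = -12654 - 264*x)
(G(113) - 1*(-2911)) - 195*(-18) = ((-12654 - 264*113) - 1*(-2911)) - 195*(-18) = ((-12654 - 29832) + 2911) + 3510 = (-42486 + 2911) + 3510 = -39575 + 3510 = -36065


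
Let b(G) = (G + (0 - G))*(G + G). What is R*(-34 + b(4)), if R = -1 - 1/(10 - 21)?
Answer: 340/11 ≈ 30.909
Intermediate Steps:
b(G) = 0 (b(G) = (G - G)*(2*G) = 0*(2*G) = 0)
R = -10/11 (R = -1 - 1/(-11) = -1 - 1*(-1/11) = -1 + 1/11 = -10/11 ≈ -0.90909)
R*(-34 + b(4)) = -10*(-34 + 0)/11 = -10/11*(-34) = 340/11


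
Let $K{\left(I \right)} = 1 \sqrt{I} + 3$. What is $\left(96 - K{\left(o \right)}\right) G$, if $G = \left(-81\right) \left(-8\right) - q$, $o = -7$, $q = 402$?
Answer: $22878 - 246 i \sqrt{7} \approx 22878.0 - 650.85 i$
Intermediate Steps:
$K{\left(I \right)} = 3 + \sqrt{I}$ ($K{\left(I \right)} = \sqrt{I} + 3 = 3 + \sqrt{I}$)
$G = 246$ ($G = \left(-81\right) \left(-8\right) - 402 = 648 - 402 = 246$)
$\left(96 - K{\left(o \right)}\right) G = \left(96 - \left(3 + \sqrt{-7}\right)\right) 246 = \left(96 - \left(3 + i \sqrt{7}\right)\right) 246 = \left(93 - i \sqrt{7}\right) 246 = 22878 - 246 i \sqrt{7}$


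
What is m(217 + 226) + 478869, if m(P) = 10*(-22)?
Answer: 478649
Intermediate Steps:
m(P) = -220
m(217 + 226) + 478869 = -220 + 478869 = 478649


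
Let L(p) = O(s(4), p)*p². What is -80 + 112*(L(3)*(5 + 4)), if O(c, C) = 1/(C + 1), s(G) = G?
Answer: 2188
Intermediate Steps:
O(c, C) = 1/(1 + C)
L(p) = p²/(1 + p)
-80 + 112*(L(3)*(5 + 4)) = -80 + 112*((3²/(1 + 3))*(5 + 4)) = -80 + 112*((9/4)*9) = -80 + 112*(81/4) = -80 + 2268 = 2188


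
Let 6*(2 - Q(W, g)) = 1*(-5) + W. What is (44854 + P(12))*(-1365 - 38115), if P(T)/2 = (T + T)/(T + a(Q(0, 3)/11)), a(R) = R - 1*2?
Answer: -1198980990480/677 ≈ -1.7710e+9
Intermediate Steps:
Q(W, g) = 17/6 - W/6 (Q(W, g) = 2 - (1*(-5) + W)/6 = 2 - (-5 + W)/6 = 2 + (⅚ - W/6) = 17/6 - W/6)
a(R) = -2 + R (a(R) = R - 2 = -2 + R)
P(T) = 4*T/(-115/66 + T) (P(T) = 2*((T + T)/(T + (-2 + (17/6 - ⅙*0)/11))) = 2*((2*T)/(T + (-2 + (17/6 + 0)*(1/11)))) = 2*((2*T)/(T + (-2 + (17/6)*(1/11)))) = 2*((2*T)/(T + (-2 + 17/66))) = 2*((2*T)/(T - 115/66)) = 2*((2*T)/(-115/66 + T)) = 2*(2*T/(-115/66 + T)) = 4*T/(-115/66 + T))
(44854 + P(12))*(-1365 - 38115) = (44854 + 264*12/(-115 + 66*12))*(-1365 - 38115) = (44854 + 264*12/(-115 + 792))*(-39480) = (44854 + 264*12/677)*(-39480) = (44854 + 264*12*(1/677))*(-39480) = (44854 + 3168/677)*(-39480) = (30369326/677)*(-39480) = -1198980990480/677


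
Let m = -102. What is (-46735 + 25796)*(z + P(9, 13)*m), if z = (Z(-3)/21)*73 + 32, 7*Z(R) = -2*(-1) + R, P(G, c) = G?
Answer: 2728665785/147 ≈ 1.8562e+7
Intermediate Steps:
Z(R) = 2/7 + R/7 (Z(R) = (-2*(-1) + R)/7 = (2 + R)/7 = 2/7 + R/7)
z = 4631/147 (z = ((2/7 + (⅐)*(-3))/21)*73 + 32 = ((2/7 - 3/7)*(1/21))*73 + 32 = -⅐*1/21*73 + 32 = -1/147*73 + 32 = -73/147 + 32 = 4631/147 ≈ 31.503)
(-46735 + 25796)*(z + P(9, 13)*m) = (-46735 + 25796)*(4631/147 + 9*(-102)) = -20939*(4631/147 - 918) = -20939*(-130315/147) = 2728665785/147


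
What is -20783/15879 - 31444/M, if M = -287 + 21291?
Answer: -233956352/83380629 ≈ -2.8059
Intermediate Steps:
M = 21004
-20783/15879 - 31444/M = -20783/15879 - 31444/21004 = -20783*1/15879 - 31444*1/21004 = -20783/15879 - 7861/5251 = -233956352/83380629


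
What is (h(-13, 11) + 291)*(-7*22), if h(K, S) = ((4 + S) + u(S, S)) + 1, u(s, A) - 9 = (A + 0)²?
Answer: -67298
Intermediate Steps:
u(s, A) = 9 + A² (u(s, A) = 9 + (A + 0)² = 9 + A²)
h(K, S) = 14 + S + S² (h(K, S) = ((4 + S) + (9 + S²)) + 1 = (13 + S + S²) + 1 = 14 + S + S²)
(h(-13, 11) + 291)*(-7*22) = ((14 + 11 + 11²) + 291)*(-7*22) = ((14 + 11 + 121) + 291)*(-154) = (146 + 291)*(-154) = 437*(-154) = -67298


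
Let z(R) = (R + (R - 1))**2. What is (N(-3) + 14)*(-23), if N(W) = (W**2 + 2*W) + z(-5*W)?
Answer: -19734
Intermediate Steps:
z(R) = (-1 + 2*R)**2 (z(R) = (R + (-1 + R))**2 = (-1 + 2*R)**2)
N(W) = W**2 + (-1 - 10*W)**2 + 2*W (N(W) = (W**2 + 2*W) + (-1 + 2*(-5*W))**2 = (W**2 + 2*W) + (-1 - 10*W)**2 = W**2 + (-1 - 10*W)**2 + 2*W)
(N(-3) + 14)*(-23) = ((1 + 22*(-3) + 101*(-3)**2) + 14)*(-23) = ((1 - 66 + 101*9) + 14)*(-23) = ((1 - 66 + 909) + 14)*(-23) = (844 + 14)*(-23) = 858*(-23) = -19734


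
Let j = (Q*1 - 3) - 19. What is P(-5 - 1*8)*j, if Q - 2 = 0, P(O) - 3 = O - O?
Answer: -60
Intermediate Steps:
P(O) = 3 (P(O) = 3 + (O - O) = 3 + 0 = 3)
Q = 2 (Q = 2 + 0 = 2)
j = -20 (j = (2*1 - 3) - 19 = (2 - 3) - 19 = -1 - 19 = -20)
P(-5 - 1*8)*j = 3*(-20) = -60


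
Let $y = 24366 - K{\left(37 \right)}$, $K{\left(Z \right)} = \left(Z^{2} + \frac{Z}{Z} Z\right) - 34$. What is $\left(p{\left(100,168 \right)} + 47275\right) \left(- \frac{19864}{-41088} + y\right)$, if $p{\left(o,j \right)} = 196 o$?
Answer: $\frac{73812291875}{48} \approx 1.5378 \cdot 10^{9}$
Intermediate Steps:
$K{\left(Z \right)} = -34 + Z + Z^{2}$ ($K{\left(Z \right)} = \left(Z^{2} + 1 Z\right) - 34 = \left(Z^{2} + Z\right) - 34 = \left(Z + Z^{2}\right) - 34 = -34 + Z + Z^{2}$)
$y = 22994$ ($y = 24366 - \left(-34 + 37 + 37^{2}\right) = 24366 - \left(-34 + 37 + 1369\right) = 24366 - 1372 = 22994$)
$\left(p{\left(100,168 \right)} + 47275\right) \left(- \frac{19864}{-41088} + y\right) = \left(196 \cdot 100 + 47275\right) \left(- \frac{19864}{-41088} + 22994\right) = \left(19600 + 47275\right) \left(\left(-19864\right) \left(- \frac{1}{41088}\right) + 22994\right) = 66875 \left(\frac{2483}{5136} + 22994\right) = 66875 \cdot \frac{118099667}{5136} = \frac{73812291875}{48}$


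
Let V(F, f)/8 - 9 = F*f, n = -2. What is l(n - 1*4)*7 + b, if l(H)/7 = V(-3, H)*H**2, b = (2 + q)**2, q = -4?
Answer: 381028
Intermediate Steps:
V(F, f) = 72 + 8*F*f (V(F, f) = 72 + 8*(F*f) = 72 + 8*F*f)
b = 4 (b = (2 - 4)**2 = (-2)**2 = 4)
l(H) = 7*H**2*(72 - 24*H) (l(H) = 7*((72 + 8*(-3)*H)*H**2) = 7*((72 - 24*H)*H**2) = 7*(H**2*(72 - 24*H)) = 7*H**2*(72 - 24*H))
l(n - 1*4)*7 + b = (168*(-2 - 1*4)**2*(3 - (-2 - 1*4)))*7 + 4 = (168*(-2 - 4)**2*(3 - (-2 - 4)))*7 + 4 = (168*(-6)**2*(3 - 1*(-6)))*7 + 4 = (168*36*(3 + 6))*7 + 4 = (168*36*9)*7 + 4 = 54432*7 + 4 = 381024 + 4 = 381028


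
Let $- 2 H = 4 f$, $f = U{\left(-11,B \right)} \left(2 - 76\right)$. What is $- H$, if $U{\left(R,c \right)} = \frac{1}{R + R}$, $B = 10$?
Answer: $\frac{74}{11} \approx 6.7273$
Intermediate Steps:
$U{\left(R,c \right)} = \frac{1}{2 R}$
$f = \frac{37}{11}$ ($f = \frac{1}{2 \left(-11\right)} \left(2 - 76\right) = \frac{1}{2} \left(- \frac{1}{11}\right) \left(-74\right) = \left(- \frac{1}{22}\right) \left(-74\right) = \frac{37}{11} \approx 3.3636$)
$H = - \frac{74}{11}$ ($H = - \frac{4 \cdot \frac{37}{11}}{2} = \left(- \frac{1}{2}\right) \frac{148}{11} = - \frac{74}{11} \approx -6.7273$)
$- H = \left(-1\right) \left(- \frac{74}{11}\right) = \frac{74}{11}$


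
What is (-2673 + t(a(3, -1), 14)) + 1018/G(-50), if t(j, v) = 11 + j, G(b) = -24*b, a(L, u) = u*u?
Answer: -1596091/600 ≈ -2660.2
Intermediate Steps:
a(L, u) = u²
(-2673 + t(a(3, -1), 14)) + 1018/G(-50) = (-2673 + (11 + (-1)²)) + 1018/((-24*(-50))) = (-2673 + (11 + 1)) + 1018/1200 = (-2673 + 12) + 1018*(1/1200) = -2661 + 509/600 = -1596091/600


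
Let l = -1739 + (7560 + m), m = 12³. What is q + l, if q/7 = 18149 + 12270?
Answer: 220482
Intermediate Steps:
q = 212933 (q = 7*(18149 + 12270) = 7*30419 = 212933)
m = 1728
l = 7549 (l = -1739 + (7560 + 1728) = -1739 + 9288 = 7549)
q + l = 212933 + 7549 = 220482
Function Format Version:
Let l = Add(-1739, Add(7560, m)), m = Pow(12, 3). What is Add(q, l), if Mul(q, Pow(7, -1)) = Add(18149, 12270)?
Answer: 220482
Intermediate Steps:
q = 212933 (q = Mul(7, Add(18149, 12270)) = Mul(7, 30419) = 212933)
m = 1728
l = 7549 (l = Add(-1739, Add(7560, 1728)) = Add(-1739, 9288) = 7549)
Add(q, l) = Add(212933, 7549) = 220482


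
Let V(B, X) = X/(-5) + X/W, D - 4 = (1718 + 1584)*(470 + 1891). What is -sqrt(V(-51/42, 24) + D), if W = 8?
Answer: -sqrt(194900605)/5 ≈ -2792.1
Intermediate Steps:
D = 7796026 (D = 4 + (1718 + 1584)*(470 + 1891) = 4 + 3302*2361 = 4 + 7796022 = 7796026)
V(B, X) = -3*X/40 (V(B, X) = X/(-5) + X/8 = X*(-1/5) + X*(1/8) = -X/5 + X/8 = -3*X/40)
-sqrt(V(-51/42, 24) + D) = -sqrt(-3/40*24 + 7796026) = -sqrt(-9/5 + 7796026) = -sqrt(38980121/5) = -sqrt(194900605)/5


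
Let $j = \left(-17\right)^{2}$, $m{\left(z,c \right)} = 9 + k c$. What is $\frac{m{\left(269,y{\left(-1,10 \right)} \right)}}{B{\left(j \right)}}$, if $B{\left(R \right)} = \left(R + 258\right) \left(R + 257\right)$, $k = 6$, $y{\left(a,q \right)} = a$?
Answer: $\frac{1}{99554} \approx 1.0045 \cdot 10^{-5}$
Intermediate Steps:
$m{\left(z,c \right)} = 9 + 6 c$
$j = 289$
$B{\left(R \right)} = \left(257 + R\right) \left(258 + R\right)$ ($B{\left(R \right)} = \left(258 + R\right) \left(257 + R\right) = \left(257 + R\right) \left(258 + R\right)$)
$\frac{m{\left(269,y{\left(-1,10 \right)} \right)}}{B{\left(j \right)}} = \frac{9 + 6 \left(-1\right)}{66306 + 289^{2} + 515 \cdot 289} = \frac{9 - 6}{66306 + 83521 + 148835} = \frac{3}{298662} = 3 \cdot \frac{1}{298662} = \frac{1}{99554}$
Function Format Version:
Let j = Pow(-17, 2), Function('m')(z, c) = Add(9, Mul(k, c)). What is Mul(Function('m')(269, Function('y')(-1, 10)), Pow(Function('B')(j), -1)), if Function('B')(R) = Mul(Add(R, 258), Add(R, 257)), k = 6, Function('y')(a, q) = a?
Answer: Rational(1, 99554) ≈ 1.0045e-5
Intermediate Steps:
Function('m')(z, c) = Add(9, Mul(6, c))
j = 289
Function('B')(R) = Mul(Add(257, R), Add(258, R)) (Function('B')(R) = Mul(Add(258, R), Add(257, R)) = Mul(Add(257, R), Add(258, R)))
Mul(Function('m')(269, Function('y')(-1, 10)), Pow(Function('B')(j), -1)) = Mul(Add(9, Mul(6, -1)), Pow(Add(66306, Pow(289, 2), Mul(515, 289)), -1)) = Mul(Add(9, -6), Pow(Add(66306, 83521, 148835), -1)) = Mul(3, Pow(298662, -1)) = Mul(3, Rational(1, 298662)) = Rational(1, 99554)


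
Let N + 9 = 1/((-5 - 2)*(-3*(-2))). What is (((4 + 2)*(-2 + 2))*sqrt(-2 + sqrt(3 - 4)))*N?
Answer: 0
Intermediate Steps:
N = -379/42 (N = -9 + 1/((-5 - 2)*(-3*(-2))) = -9 + 1/(-7*6) = -9 + 1/(-42) = -9 - 1/42 = -379/42 ≈ -9.0238)
(((4 + 2)*(-2 + 2))*sqrt(-2 + sqrt(3 - 4)))*N = (((4 + 2)*(-2 + 2))*sqrt(-2 + sqrt(3 - 4)))*(-379/42) = ((6*0)*sqrt(-2 + sqrt(-1)))*(-379/42) = (0*sqrt(-2 + I))*(-379/42) = 0*(-379/42) = 0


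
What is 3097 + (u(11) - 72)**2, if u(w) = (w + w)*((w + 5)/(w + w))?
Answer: 6233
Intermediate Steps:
u(w) = 5 + w (u(w) = (2*w)*((5 + w)/((2*w))) = (2*w)*((5 + w)*(1/(2*w))) = (2*w)*((5 + w)/(2*w)) = 5 + w)
3097 + (u(11) - 72)**2 = 3097 + ((5 + 11) - 72)**2 = 3097 + (16 - 72)**2 = 3097 + (-56)**2 = 3097 + 3136 = 6233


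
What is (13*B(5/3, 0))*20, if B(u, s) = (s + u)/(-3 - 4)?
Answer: -1300/21 ≈ -61.905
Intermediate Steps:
B(u, s) = -s/7 - u/7 (B(u, s) = (s + u)/(-7) = (s + u)*(-1/7) = -s/7 - u/7)
(13*B(5/3, 0))*20 = (13*(-1/7*0 - 5/(7*3)))*20 = (13*(0 - 5/(7*3)))*20 = (13*(0 - 1/7*5/3))*20 = (13*(0 - 5/21))*20 = (13*(-5/21))*20 = -65/21*20 = -1300/21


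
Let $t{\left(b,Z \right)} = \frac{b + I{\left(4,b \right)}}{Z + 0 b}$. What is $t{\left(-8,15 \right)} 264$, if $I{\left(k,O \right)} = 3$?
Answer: $-88$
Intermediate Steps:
$t{\left(b,Z \right)} = \frac{3 + b}{Z}$ ($t{\left(b,Z \right)} = \frac{b + 3}{Z + 0 b} = \frac{3 + b}{Z + 0} = \frac{3 + b}{Z}$)
$t{\left(-8,15 \right)} 264 = \frac{3 - 8}{15} \cdot 264 = \frac{1}{15} \left(-5\right) 264 = \left(- \frac{1}{3}\right) 264 = -88$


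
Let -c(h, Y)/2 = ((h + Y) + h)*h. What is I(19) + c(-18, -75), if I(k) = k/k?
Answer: -3995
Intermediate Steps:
I(k) = 1
c(h, Y) = -2*h*(Y + 2*h) (c(h, Y) = -2*((h + Y) + h)*h = -2*((Y + h) + h)*h = -2*(Y + 2*h)*h = -2*h*(Y + 2*h))
I(19) + c(-18, -75) = 1 - 2*(-18)*(-75 + 2*(-18)) = 1 - 2*(-18)*(-75 - 36) = 1 - 2*(-18)*(-111) = 1 - 3996 = -3995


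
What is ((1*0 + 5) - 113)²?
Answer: 11664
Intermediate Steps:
((1*0 + 5) - 113)² = ((0 + 5) - 113)² = (5 - 113)² = (-108)² = 11664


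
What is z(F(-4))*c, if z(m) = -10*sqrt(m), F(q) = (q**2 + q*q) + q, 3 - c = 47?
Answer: 880*sqrt(7) ≈ 2328.3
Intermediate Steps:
c = -44 (c = 3 - 1*47 = 3 - 47 = -44)
F(q) = q + 2*q**2 (F(q) = (q**2 + q**2) + q = 2*q**2 + q = q + 2*q**2)
z(F(-4))*c = -10*2*sqrt(7)*(-44) = -20*sqrt(7)*(-44) = 880*sqrt(7)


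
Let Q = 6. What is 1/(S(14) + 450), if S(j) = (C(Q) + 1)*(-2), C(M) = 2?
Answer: 1/444 ≈ 0.0022523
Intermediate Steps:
S(j) = -6 (S(j) = (2 + 1)*(-2) = 3*(-2) = -6)
1/(S(14) + 450) = 1/(-6 + 450) = 1/444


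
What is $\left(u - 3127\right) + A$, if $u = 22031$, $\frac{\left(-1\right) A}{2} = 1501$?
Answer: $15902$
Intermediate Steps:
$A = -3002$ ($A = \left(-2\right) 1501 = -3002$)
$\left(u - 3127\right) + A = \left(22031 - 3127\right) - 3002 = 18904 - 3002 = 15902$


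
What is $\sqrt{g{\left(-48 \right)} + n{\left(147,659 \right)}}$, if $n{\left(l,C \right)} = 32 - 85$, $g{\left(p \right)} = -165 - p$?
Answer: $i \sqrt{170} \approx 13.038 i$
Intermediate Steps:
$n{\left(l,C \right)} = -53$ ($n{\left(l,C \right)} = 32 - 85 = -53$)
$\sqrt{g{\left(-48 \right)} + n{\left(147,659 \right)}} = \sqrt{\left(-165 - -48\right) - 53} = \sqrt{\left(-165 + 48\right) - 53} = \sqrt{-117 - 53} = \sqrt{-170} = i \sqrt{170}$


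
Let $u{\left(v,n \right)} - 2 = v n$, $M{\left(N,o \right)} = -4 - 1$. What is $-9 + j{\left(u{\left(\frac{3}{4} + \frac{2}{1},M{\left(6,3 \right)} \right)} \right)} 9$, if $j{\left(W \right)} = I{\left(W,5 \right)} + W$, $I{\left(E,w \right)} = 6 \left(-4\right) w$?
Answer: $- \frac{4779}{4} \approx -1194.8$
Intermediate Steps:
$M{\left(N,o \right)} = -5$
$I{\left(E,w \right)} = - 24 w$
$u{\left(v,n \right)} = 2 + n v$ ($u{\left(v,n \right)} = 2 + v n = 2 + n v$)
$j{\left(W \right)} = -120 + W$ ($j{\left(W \right)} = \left(-24\right) 5 + W = -120 + W$)
$-9 + j{\left(u{\left(\frac{3}{4} + \frac{2}{1},M{\left(6,3 \right)} \right)} \right)} 9 = -9 + \left(-120 + \left(2 - 5 \left(\frac{3}{4} + \frac{2}{1}\right)\right)\right) 9 = -9 + \left(-120 + \left(2 - 5 \left(3 \cdot \frac{1}{4} + 2 \cdot 1\right)\right)\right) 9 = -9 + \left(-120 + \left(2 - 5 \left(\frac{3}{4} + 2\right)\right)\right) 9 = -9 + \left(-120 + \left(2 - \frac{55}{4}\right)\right) 9 = -9 + \left(-120 - \frac{47}{4}\right) 9 = -9 - \frac{4743}{4} = - \frac{4779}{4}$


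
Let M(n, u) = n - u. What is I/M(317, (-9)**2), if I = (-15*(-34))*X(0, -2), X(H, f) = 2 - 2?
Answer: 0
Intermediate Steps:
X(H, f) = 0
I = 0 (I = -15*(-34)*0 = 510*0 = 0)
I/M(317, (-9)**2) = 0/(317 - 1*(-9)**2) = 0/(317 - 1*81) = 0/(317 - 81) = 0/236 = 0*(1/236) = 0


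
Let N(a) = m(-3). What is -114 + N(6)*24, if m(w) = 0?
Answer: -114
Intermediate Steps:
N(a) = 0
-114 + N(6)*24 = -114 + 0*24 = -114 + 0 = -114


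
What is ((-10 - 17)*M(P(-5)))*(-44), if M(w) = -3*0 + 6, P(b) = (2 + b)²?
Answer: 7128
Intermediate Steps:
M(w) = 6 (M(w) = 0 + 6 = 6)
((-10 - 17)*M(P(-5)))*(-44) = ((-10 - 17)*6)*(-44) = -27*6*(-44) = -162*(-44) = 7128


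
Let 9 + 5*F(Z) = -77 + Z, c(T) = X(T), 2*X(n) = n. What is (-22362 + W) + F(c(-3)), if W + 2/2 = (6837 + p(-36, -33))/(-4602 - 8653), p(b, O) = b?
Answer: -593320657/26510 ≈ -22381.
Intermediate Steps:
X(n) = n/2
c(T) = T/2
W = -20056/13255 (W = -1 + (6837 - 36)/(-4602 - 8653) = -1 + 6801/(-13255) = -1 + 6801*(-1/13255) = -1 - 6801/13255 = -20056/13255 ≈ -1.5131)
F(Z) = -86/5 + Z/5 (F(Z) = -9/5 + (-77 + Z)/5 = -9/5 + (-77/5 + Z/5) = -86/5 + Z/5)
(-22362 + W) + F(c(-3)) = (-22362 - 20056/13255) + (-86/5 + ((½)*(-3))/5) = -296428366/13255 + (-86/5 + (⅕)*(-3/2)) = -296428366/13255 + (-86/5 - 3/10) = -296428366/13255 - 35/2 = -593320657/26510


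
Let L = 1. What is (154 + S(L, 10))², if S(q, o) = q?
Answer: 24025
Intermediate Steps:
(154 + S(L, 10))² = (154 + 1)² = 155² = 24025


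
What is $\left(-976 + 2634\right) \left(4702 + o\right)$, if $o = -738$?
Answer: $6572312$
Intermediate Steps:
$\left(-976 + 2634\right) \left(4702 + o\right) = \left(-976 + 2634\right) \left(4702 - 738\right) = 1658 \cdot 3964 = 6572312$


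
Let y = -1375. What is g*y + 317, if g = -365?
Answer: 502192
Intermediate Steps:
g*y + 317 = -365*(-1375) + 317 = 501875 + 317 = 502192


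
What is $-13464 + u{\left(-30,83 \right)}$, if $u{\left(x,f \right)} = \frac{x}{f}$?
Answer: $- \frac{1117542}{83} \approx -13464.0$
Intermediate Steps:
$-13464 + u{\left(-30,83 \right)} = -13464 - \frac{30}{83} = - \frac{1117542}{83}$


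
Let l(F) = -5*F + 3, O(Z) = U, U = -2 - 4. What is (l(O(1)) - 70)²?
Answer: 1369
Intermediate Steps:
U = -6
O(Z) = -6
l(F) = 3 - 5*F
(l(O(1)) - 70)² = ((3 - 5*(-6)) - 70)² = ((3 + 30) - 70)² = (33 - 70)² = (-37)² = 1369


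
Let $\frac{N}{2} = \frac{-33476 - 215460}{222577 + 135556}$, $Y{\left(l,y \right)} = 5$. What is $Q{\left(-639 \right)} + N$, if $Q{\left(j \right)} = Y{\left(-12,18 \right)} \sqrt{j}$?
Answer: $- \frac{497872}{358133} + 15 i \sqrt{71} \approx -1.3902 + 126.39 i$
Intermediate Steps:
$N = - \frac{497872}{358133}$ ($N = 2 \frac{-33476 - 215460}{222577 + 135556} = 2 \left(- \frac{248936}{358133}\right) = - \frac{497872}{358133} \approx -1.3902$)
$Q{\left(j \right)} = 5 \sqrt{j}$
$Q{\left(-639 \right)} + N = 5 \sqrt{-639} - \frac{497872}{358133} = 5 \cdot 3 i \sqrt{71} - \frac{497872}{358133} = 15 i \sqrt{71} - \frac{497872}{358133} = - \frac{497872}{358133} + 15 i \sqrt{71}$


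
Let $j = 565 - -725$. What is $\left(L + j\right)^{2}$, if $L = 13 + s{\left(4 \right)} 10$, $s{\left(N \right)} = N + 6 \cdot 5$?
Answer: $2699449$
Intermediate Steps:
$s{\left(N \right)} = 30 + N$ ($s{\left(N \right)} = N + 30 = 30 + N$)
$j = 1290$ ($j = 565 + 725 = 1290$)
$L = 353$ ($L = 13 + \left(30 + 4\right) 10 = 13 + 34 \cdot 10 = 13 + 340 = 353$)
$\left(L + j\right)^{2} = \left(353 + 1290\right)^{2} = 1643^{2} = 2699449$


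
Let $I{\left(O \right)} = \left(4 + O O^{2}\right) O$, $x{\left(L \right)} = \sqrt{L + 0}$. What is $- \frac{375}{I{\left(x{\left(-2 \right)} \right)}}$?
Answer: $- \frac{125}{4} + \frac{125 i \sqrt{2}}{4} \approx -31.25 + 44.194 i$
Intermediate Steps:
$x{\left(L \right)} = \sqrt{L}$
$I{\left(O \right)} = O \left(4 + O^{3}\right)$ ($I{\left(O \right)} = \left(4 + O^{3}\right) O = O \left(4 + O^{3}\right)$)
$- \frac{375}{I{\left(x{\left(-2 \right)} \right)}} = - \frac{375}{\sqrt{-2} \left(4 + \left(\sqrt{-2}\right)^{3}\right)} = - \frac{375}{i \sqrt{2} \left(4 + \left(i \sqrt{2}\right)^{3}\right)} = - \frac{375}{i \sqrt{2} \left(4 - 2 i \sqrt{2}\right)} = - 375 \left(- \frac{i \sqrt{2}}{2 \left(4 - 2 i \sqrt{2}\right)}\right) = \frac{375 i \sqrt{2}}{2 \left(4 - 2 i \sqrt{2}\right)}$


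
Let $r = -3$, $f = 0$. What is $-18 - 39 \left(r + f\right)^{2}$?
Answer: $-369$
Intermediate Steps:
$-18 - 39 \left(r + f\right)^{2} = -18 - 39 \left(-3 + 0\right)^{2} = -18 - 39 \left(-3\right)^{2} = -18 - 351 = -369$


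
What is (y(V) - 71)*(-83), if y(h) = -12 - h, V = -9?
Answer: 6142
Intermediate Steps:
(y(V) - 71)*(-83) = ((-12 - 1*(-9)) - 71)*(-83) = ((-12 + 9) - 71)*(-83) = (-3 - 71)*(-83) = -74*(-83) = 6142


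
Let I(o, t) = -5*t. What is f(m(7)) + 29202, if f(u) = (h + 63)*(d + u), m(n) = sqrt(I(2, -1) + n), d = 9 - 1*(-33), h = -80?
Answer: 28488 - 34*sqrt(3) ≈ 28429.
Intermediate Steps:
d = 42 (d = 9 + 33 = 42)
m(n) = sqrt(5 + n) (m(n) = sqrt(-5*(-1) + n) = sqrt(5 + n))
f(u) = -714 - 17*u (f(u) = (-80 + 63)*(42 + u) = -17*(42 + u) = -714 - 17*u)
f(m(7)) + 29202 = (-714 - 17*sqrt(5 + 7)) + 29202 = (-714 - 34*sqrt(3)) + 29202 = 28488 - 34*sqrt(3)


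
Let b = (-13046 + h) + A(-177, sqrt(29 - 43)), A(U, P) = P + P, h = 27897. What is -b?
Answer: -14851 - 2*I*sqrt(14) ≈ -14851.0 - 7.4833*I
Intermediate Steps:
A(U, P) = 2*P
b = 14851 + 2*I*sqrt(14) (b = (-13046 + 27897) + 2*sqrt(29 - 43) = 14851 + 2*sqrt(-14) = 14851 + 2*(I*sqrt(14)) = 14851 + 2*I*sqrt(14) ≈ 14851.0 + 7.4833*I)
-b = -(14851 + 2*I*sqrt(14)) = -14851 - 2*I*sqrt(14)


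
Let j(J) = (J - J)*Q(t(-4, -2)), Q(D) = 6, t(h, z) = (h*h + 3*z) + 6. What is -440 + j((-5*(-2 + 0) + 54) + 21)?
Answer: -440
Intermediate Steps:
t(h, z) = 6 + h² + 3*z (t(h, z) = (h² + 3*z) + 6 = 6 + h² + 3*z)
j(J) = 0 (j(J) = (J - J)*6 = 0*6 = 0)
-440 + j((-5*(-2 + 0) + 54) + 21) = -440 + 0 = -440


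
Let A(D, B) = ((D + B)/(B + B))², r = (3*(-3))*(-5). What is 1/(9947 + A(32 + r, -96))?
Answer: 36864/366686569 ≈ 0.00010053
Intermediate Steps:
r = 45 (r = -9*(-5) = 45)
A(D, B) = (B + D)²/(4*B²) (A(D, B) = ((B + D)/((2*B)))² = ((B + D)*(1/(2*B)))² = ((B + D)/(2*B))² = (B + D)²/(4*B²))
1/(9947 + A(32 + r, -96)) = 1/(9947 + (¼)*(-96 + (32 + 45))²/(-96)²) = 1/(9947 + (¼)*(1/9216)*(-96 + 77)²) = 1/(9947 + (¼)*(1/9216)*(-19)²) = 1/(9947 + (¼)*(1/9216)*361) = 1/(9947 + 361/36864) = 1/(366686569/36864) = 36864/366686569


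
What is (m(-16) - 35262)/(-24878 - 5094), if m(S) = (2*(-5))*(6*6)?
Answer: 17811/14986 ≈ 1.1885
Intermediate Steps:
m(S) = -360 (m(S) = -10*36 = -360)
(m(-16) - 35262)/(-24878 - 5094) = (-360 - 35262)/(-24878 - 5094) = -35622/(-29972) = -35622*(-1/29972) = 17811/14986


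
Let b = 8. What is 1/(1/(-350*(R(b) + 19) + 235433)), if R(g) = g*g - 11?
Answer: 210233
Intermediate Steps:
R(g) = -11 + g**2 (R(g) = g**2 - 11 = -11 + g**2)
1/(1/(-350*(R(b) + 19) + 235433)) = 1/(1/(-350*((-11 + 8**2) + 19) + 235433)) = 1/(1/(-350*((-11 + 64) + 19) + 235433)) = 1/(1/(-350*(53 + 19) + 235433)) = 1/(1/(-350*72 + 235433)) = 1/(1/(-25200 + 235433)) = 1/(1/210233) = 210233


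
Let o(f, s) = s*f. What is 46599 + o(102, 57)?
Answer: 52413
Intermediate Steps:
o(f, s) = f*s
46599 + o(102, 57) = 46599 + 102*57 = 46599 + 5814 = 52413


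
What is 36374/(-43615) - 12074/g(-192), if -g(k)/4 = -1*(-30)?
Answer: 4017251/40260 ≈ 99.783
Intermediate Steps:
g(k) = -120 (g(k) = -(-4)*(-30) = -4*30 = -120)
36374/(-43615) - 12074/g(-192) = 36374/(-43615) - 12074/(-120) = 36374*(-1/43615) - 12074*(-1/120) = -2798/3355 + 6037/60 = 4017251/40260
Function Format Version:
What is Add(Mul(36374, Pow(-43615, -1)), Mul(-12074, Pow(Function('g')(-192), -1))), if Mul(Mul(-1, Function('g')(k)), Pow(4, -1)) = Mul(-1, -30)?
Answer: Rational(4017251, 40260) ≈ 99.783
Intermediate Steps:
Function('g')(k) = -120 (Function('g')(k) = Mul(-4, Mul(-1, -30)) = Mul(-4, 30) = -120)
Add(Mul(36374, Pow(-43615, -1)), Mul(-12074, Pow(Function('g')(-192), -1))) = Add(Mul(36374, Pow(-43615, -1)), Mul(-12074, Pow(-120, -1))) = Add(Mul(36374, Rational(-1, 43615)), Mul(-12074, Rational(-1, 120))) = Add(Rational(-2798, 3355), Rational(6037, 60)) = Rational(4017251, 40260)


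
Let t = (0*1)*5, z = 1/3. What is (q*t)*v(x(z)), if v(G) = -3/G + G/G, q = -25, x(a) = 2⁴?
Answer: 0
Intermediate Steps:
z = ⅓ ≈ 0.33333
x(a) = 16
t = 0 (t = 0*5 = 0)
v(G) = 1 - 3/G (v(G) = -3/G + 1 = 1 - 3/G)
(q*t)*v(x(z)) = (-25*0)*((-3 + 16)/16) = 0*((1/16)*13) = 0*(13/16) = 0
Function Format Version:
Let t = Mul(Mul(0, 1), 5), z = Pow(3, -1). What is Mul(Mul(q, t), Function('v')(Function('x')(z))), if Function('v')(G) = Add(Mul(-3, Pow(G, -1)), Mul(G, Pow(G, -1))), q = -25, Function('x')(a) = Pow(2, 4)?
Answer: 0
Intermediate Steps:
z = Rational(1, 3) ≈ 0.33333
Function('x')(a) = 16
t = 0 (t = Mul(0, 5) = 0)
Function('v')(G) = Add(1, Mul(-3, Pow(G, -1))) (Function('v')(G) = Add(Mul(-3, Pow(G, -1)), 1) = Add(1, Mul(-3, Pow(G, -1))))
Mul(Mul(q, t), Function('v')(Function('x')(z))) = Mul(Mul(-25, 0), Mul(Pow(16, -1), Add(-3, 16))) = Mul(0, Mul(Rational(1, 16), 13)) = Mul(0, Rational(13, 16)) = 0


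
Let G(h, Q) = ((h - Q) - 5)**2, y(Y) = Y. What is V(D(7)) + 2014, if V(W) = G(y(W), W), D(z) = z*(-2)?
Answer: 2039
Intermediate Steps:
D(z) = -2*z
G(h, Q) = (-5 + h - Q)**2
V(W) = 25 (V(W) = (5 + W - W)**2 = 5**2 = 25)
V(D(7)) + 2014 = 25 + 2014 = 2039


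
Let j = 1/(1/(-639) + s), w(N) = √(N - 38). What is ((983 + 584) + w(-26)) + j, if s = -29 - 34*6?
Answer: 233306857/148888 + 8*I ≈ 1567.0 + 8.0*I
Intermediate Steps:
s = -233 (s = -29 - 204 = -233)
w(N) = √(-38 + N)
j = -639/148888 (j = 1/(1/(-639) - 233) = 1/(-1/639 - 233) = 1/(-148888/639) = -639/148888 ≈ -0.0042918)
((983 + 584) + w(-26)) + j = ((983 + 584) + √(-38 - 26)) - 639/148888 = (1567 + √(-64)) - 639/148888 = (1567 + 8*I) - 639/148888 = 233306857/148888 + 8*I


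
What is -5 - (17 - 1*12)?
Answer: -10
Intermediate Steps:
-5 - (17 - 1*12) = -5 - (17 - 12) = -5 - 1*5 = -5 - 5 = -10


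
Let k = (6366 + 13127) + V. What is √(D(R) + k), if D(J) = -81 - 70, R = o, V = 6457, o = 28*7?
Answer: √25799 ≈ 160.62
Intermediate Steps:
o = 196
R = 196
D(J) = -151
k = 25950 (k = (6366 + 13127) + 6457 = 19493 + 6457 = 25950)
√(D(R) + k) = √(-151 + 25950) = √25799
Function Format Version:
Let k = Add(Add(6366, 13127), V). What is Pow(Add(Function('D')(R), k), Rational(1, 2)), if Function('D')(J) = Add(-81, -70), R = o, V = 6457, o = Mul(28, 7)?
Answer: Pow(25799, Rational(1, 2)) ≈ 160.62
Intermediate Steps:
o = 196
R = 196
Function('D')(J) = -151
k = 25950 (k = Add(Add(6366, 13127), 6457) = Add(19493, 6457) = 25950)
Pow(Add(Function('D')(R), k), Rational(1, 2)) = Pow(Add(-151, 25950), Rational(1, 2)) = Pow(25799, Rational(1, 2))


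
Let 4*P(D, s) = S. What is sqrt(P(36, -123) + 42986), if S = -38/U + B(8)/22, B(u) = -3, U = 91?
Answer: sqrt(689150019558)/4004 ≈ 207.33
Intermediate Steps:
S = -1109/2002 (S = -38/91 - 3/22 = -1109/2002 ≈ -0.55395)
P(D, s) = -1109/8008 (P(D, s) = (1/4)*(-1109/2002) = -1109/8008)
sqrt(P(36, -123) + 42986) = sqrt(-1109/8008 + 42986) = sqrt(344230779/8008) = sqrt(689150019558)/4004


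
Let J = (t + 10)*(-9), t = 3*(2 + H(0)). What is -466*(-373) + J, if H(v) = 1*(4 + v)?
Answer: 173566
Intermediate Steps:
H(v) = 4 + v
t = 18 (t = 3*(2 + (4 + 0)) = 3*(2 + 4) = 3*6 = 18)
J = -252 (J = (18 + 10)*(-9) = 28*(-9) = -252)
-466*(-373) + J = -466*(-373) - 252 = 173818 - 252 = 173566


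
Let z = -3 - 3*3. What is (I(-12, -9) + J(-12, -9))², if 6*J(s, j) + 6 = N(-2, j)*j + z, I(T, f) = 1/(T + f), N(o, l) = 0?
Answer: 4096/441 ≈ 9.2880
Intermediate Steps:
z = -12 (z = -3 - 9 = -12)
J(s, j) = -3 (J(s, j) = -1 + (0*j - 12)/6 = -1 + (0 - 12)/6 = -1 + (⅙)*(-12) = -1 - 2 = -3)
(I(-12, -9) + J(-12, -9))² = (1/(-12 - 9) - 3)² = (1/(-21) - 3)² = (-1/21 - 3)² = (-64/21)² = 4096/441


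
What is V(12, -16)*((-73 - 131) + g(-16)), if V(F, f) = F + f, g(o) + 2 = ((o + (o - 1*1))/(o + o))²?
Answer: 209855/256 ≈ 819.75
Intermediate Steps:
g(o) = -2 + (-1 + 2*o)²/(4*o²) (g(o) = -2 + ((o + (o - 1*1))/(o + o))² = -2 + ((o + (o - 1))/((2*o)))² = -2 + ((o + (-1 + o))*(1/(2*o)))² = -2 + ((-1 + 2*o)*(1/(2*o)))² = -2 + ((-1 + 2*o)/(2*o))² = -2 + (-1 + 2*o)²/(4*o²))
V(12, -16)*((-73 - 131) + g(-16)) = (12 - 16)*((-73 - 131) + (¼ - 1*(-16) - 1*(-16)²)/(-16)²) = -4*(-204 + (¼ + 16 - 1*256)/256) = -4*(-204 + (¼ + 16 - 256)/256) = -4*(-204 + (1/256)*(-959/4)) = -4*(-204 - 959/1024) = -4*(-209855/1024) = 209855/256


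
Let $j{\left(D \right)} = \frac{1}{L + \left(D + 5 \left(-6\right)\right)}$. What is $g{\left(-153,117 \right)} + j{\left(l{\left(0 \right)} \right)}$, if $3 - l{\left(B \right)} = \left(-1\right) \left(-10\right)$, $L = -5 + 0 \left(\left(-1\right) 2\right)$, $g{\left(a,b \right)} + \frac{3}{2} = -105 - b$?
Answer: $- \frac{4694}{21} \approx -223.52$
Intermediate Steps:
$g{\left(a,b \right)} = - \frac{213}{2} - b$ ($g{\left(a,b \right)} = - \frac{3}{2} - \left(105 + b\right) = - \frac{213}{2} - b$)
$L = -5$ ($L = -5 + 0 \left(-2\right) = -5 + 0 = -5$)
$l{\left(B \right)} = -7$ ($l{\left(B \right)} = 3 - \left(-1\right) \left(-10\right) = 3 - 10 = -7$)
$j{\left(D \right)} = \frac{1}{-35 + D}$ ($j{\left(D \right)} = \frac{1}{-5 + \left(D + 5 \left(-6\right)\right)} = \frac{1}{-5 + \left(D - 30\right)} = \frac{1}{-5 + \left(-30 + D\right)} = \frac{1}{-35 + D}$)
$g{\left(-153,117 \right)} + j{\left(l{\left(0 \right)} \right)} = \left(- \frac{213}{2} - 117\right) + \frac{1}{-35 - 7} = \left(- \frac{213}{2} - 117\right) + \frac{1}{-42} = - \frac{447}{2} - \frac{1}{42} = - \frac{4694}{21}$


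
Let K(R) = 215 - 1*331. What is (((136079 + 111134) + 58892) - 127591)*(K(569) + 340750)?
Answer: 60807937876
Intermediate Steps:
K(R) = -116 (K(R) = 215 - 331 = -116)
(((136079 + 111134) + 58892) - 127591)*(K(569) + 340750) = (((136079 + 111134) + 58892) - 127591)*(-116 + 340750) = ((247213 + 58892) - 127591)*340634 = (306105 - 127591)*340634 = 178514*340634 = 60807937876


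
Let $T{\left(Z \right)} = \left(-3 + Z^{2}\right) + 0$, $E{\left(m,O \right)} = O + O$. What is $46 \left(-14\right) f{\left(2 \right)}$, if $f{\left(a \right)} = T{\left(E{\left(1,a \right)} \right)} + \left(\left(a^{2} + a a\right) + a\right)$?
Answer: $-14812$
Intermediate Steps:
$E{\left(m,O \right)} = 2 O$
$T{\left(Z \right)} = -3 + Z^{2}$
$f{\left(a \right)} = -3 + a + 6 a^{2}$ ($f{\left(a \right)} = \left(-3 + \left(2 a\right)^{2}\right) + \left(\left(a^{2} + a a\right) + a\right) = \left(-3 + 4 a^{2}\right) + \left(\left(a^{2} + a^{2}\right) + a\right) = \left(-3 + 4 a^{2}\right) + \left(2 a^{2} + a\right) = \left(-3 + 4 a^{2}\right) + \left(a + 2 a^{2}\right) = -3 + a + 6 a^{2}$)
$46 \left(-14\right) f{\left(2 \right)} = 46 \left(-14\right) \left(-3 + 2 + 6 \cdot 2^{2}\right) = - 644 \left(-3 + 2 + 6 \cdot 4\right) = - 644 \left(-3 + 2 + 24\right) = \left(-644\right) 23 = -14812$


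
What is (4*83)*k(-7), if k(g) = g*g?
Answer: 16268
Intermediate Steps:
k(g) = g²
(4*83)*k(-7) = (4*83)*(-7)² = 332*49 = 16268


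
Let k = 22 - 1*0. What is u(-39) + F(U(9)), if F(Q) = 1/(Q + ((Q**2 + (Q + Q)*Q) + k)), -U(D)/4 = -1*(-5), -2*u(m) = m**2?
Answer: -457060/601 ≈ -760.50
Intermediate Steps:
k = 22 (k = 22 + 0 = 22)
u(m) = -m**2/2
U(D) = -20 (U(D) = -(-4)*(-5) = -4*5 = -20)
F(Q) = 1/(22 + Q + 3*Q**2) (F(Q) = 1/(Q + ((Q**2 + (Q + Q)*Q) + 22)) = 1/(Q + ((Q**2 + (2*Q)*Q) + 22)) = 1/(Q + ((Q**2 + 2*Q**2) + 22)) = 1/(Q + (3*Q**2 + 22)) = 1/(Q + (22 + 3*Q**2)) = 1/(22 + Q + 3*Q**2))
u(-39) + F(U(9)) = -1/2*(-39)**2 + 1/(22 - 20 + 3*(-20)**2) = -1/2*1521 + 1/(22 - 20 + 3*400) = -1521/2 + 1/(22 - 20 + 1200) = -1521/2 + 1/1202 = -457060/601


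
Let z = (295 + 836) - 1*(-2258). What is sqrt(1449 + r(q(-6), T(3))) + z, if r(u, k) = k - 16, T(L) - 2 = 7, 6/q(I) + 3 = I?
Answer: 3389 + sqrt(1442) ≈ 3427.0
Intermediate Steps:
q(I) = 6/(-3 + I)
T(L) = 9 (T(L) = 2 + 7 = 9)
r(u, k) = -16 + k
z = 3389 (z = 1131 + 2258 = 3389)
sqrt(1449 + r(q(-6), T(3))) + z = sqrt(1449 + (-16 + 9)) + 3389 = sqrt(1449 - 7) + 3389 = sqrt(1442) + 3389 = 3389 + sqrt(1442)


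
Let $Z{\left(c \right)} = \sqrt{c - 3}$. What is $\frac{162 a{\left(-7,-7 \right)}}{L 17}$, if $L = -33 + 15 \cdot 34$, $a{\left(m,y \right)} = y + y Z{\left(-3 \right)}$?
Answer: $- \frac{126}{901} - \frac{126 i \sqrt{6}}{901} \approx -0.13984 - 0.34255 i$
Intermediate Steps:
$Z{\left(c \right)} = \sqrt{-3 + c}$
$a{\left(m,y \right)} = y + i y \sqrt{6}$ ($a{\left(m,y \right)} = y + y \sqrt{-3 - 3} = y + y \sqrt{-6} = y + y i \sqrt{6} = y + i y \sqrt{6}$)
$L = 477$ ($L = -33 + 510 = 477$)
$\frac{162 a{\left(-7,-7 \right)}}{L 17} = \frac{162 \left(- 7 \left(1 + i \sqrt{6}\right)\right)}{477 \cdot 17} = \frac{162 \left(-7 - 7 i \sqrt{6}\right)}{8109} = \left(-1134 - 1134 i \sqrt{6}\right) \frac{1}{8109} = - \frac{126}{901} - \frac{126 i \sqrt{6}}{901}$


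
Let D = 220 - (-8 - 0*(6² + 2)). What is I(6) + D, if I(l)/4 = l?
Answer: 252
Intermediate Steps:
I(l) = 4*l
D = 228 (D = 220 - (-8 - 0*(36 + 2)) = 220 - (-8 - 0*38) = 220 - (-8 - 1*0) = 220 - (-8 + 0) = 220 - 1*(-8) = 220 + 8 = 228)
I(6) + D = 4*6 + 228 = 24 + 228 = 252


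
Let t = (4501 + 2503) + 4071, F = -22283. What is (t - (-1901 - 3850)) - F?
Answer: 39109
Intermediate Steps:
t = 11075 (t = 7004 + 4071 = 11075)
(t - (-1901 - 3850)) - F = (11075 - (-1901 - 3850)) - 1*(-22283) = (11075 - 1*(-5751)) + 22283 = (11075 + 5751) + 22283 = 16826 + 22283 = 39109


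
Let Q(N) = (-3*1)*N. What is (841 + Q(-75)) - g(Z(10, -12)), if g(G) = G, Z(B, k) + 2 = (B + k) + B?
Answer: 1060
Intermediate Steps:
Z(B, k) = -2 + k + 2*B (Z(B, k) = -2 + ((B + k) + B) = -2 + (k + 2*B) = -2 + k + 2*B)
Q(N) = -3*N
(841 + Q(-75)) - g(Z(10, -12)) = (841 - 3*(-75)) - (-2 - 12 + 2*10) = (841 + 225) - (-2 - 12 + 20) = 1066 - 1*6 = 1066 - 6 = 1060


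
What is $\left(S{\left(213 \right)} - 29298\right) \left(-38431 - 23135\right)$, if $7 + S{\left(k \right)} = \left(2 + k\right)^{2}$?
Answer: $-1041696720$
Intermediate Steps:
$S{\left(k \right)} = -7 + \left(2 + k\right)^{2}$
$\left(S{\left(213 \right)} - 29298\right) \left(-38431 - 23135\right) = \left(\left(-7 + \left(2 + 213\right)^{2}\right) - 29298\right) \left(-38431 - 23135\right) = \left(\left(-7 + 215^{2}\right) - 29298\right) \left(-61566\right) = \left(\left(-7 + 46225\right) - 29298\right) \left(-61566\right) = \left(46218 - 29298\right) \left(-61566\right) = 16920 \left(-61566\right) = -1041696720$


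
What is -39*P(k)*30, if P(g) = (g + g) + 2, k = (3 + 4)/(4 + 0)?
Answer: -6435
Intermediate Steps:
k = 7/4 ≈ 1.7500
P(g) = 2 + 2*g (P(g) = 2*g + 2 = 2 + 2*g)
-39*P(k)*30 = -39*(2 + 2*(7/4))*30 = -39*(2 + 7/2)*30 = -39*11/2*30 = -429/2*30 = -6435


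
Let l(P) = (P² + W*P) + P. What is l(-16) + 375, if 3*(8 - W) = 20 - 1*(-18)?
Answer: 2069/3 ≈ 689.67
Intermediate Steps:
W = -14/3 (W = 8 - (20 - 1*(-18))/3 = 8 - (20 + 18)/3 = 8 - ⅓*38 = 8 - 38/3 = -14/3 ≈ -4.6667)
l(P) = P² - 11*P/3 (l(P) = (P² - 14*P/3) + P = P² - 11*P/3)
l(-16) + 375 = (⅓)*(-16)*(-11 + 3*(-16)) + 375 = (⅓)*(-16)*(-11 - 48) + 375 = (⅓)*(-16)*(-59) + 375 = 944/3 + 375 = 2069/3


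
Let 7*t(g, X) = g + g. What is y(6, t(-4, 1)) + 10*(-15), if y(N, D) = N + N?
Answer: -138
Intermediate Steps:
t(g, X) = 2*g/7 (t(g, X) = (g + g)/7 = (2*g)/7 = 2*g/7)
y(N, D) = 2*N
y(6, t(-4, 1)) + 10*(-15) = 2*6 + 10*(-15) = 12 - 150 = -138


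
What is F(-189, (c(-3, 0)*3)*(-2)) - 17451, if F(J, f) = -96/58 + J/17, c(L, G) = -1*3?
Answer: -8609640/493 ≈ -17464.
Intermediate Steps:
c(L, G) = -3
F(J, f) = -48/29 + J/17 (F(J, f) = -96*1/58 + J*(1/17) = -48/29 + J/17)
F(-189, (c(-3, 0)*3)*(-2)) - 17451 = (-48/29 + (1/17)*(-189)) - 17451 = (-48/29 - 189/17) - 17451 = -6297/493 - 17451 = -8609640/493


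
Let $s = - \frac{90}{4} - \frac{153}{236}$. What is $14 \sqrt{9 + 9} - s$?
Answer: $\frac{5463}{236} + 42 \sqrt{2} \approx 82.545$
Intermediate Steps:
$s = - \frac{5463}{236}$ ($s = \left(-90\right) \frac{1}{4} - \frac{153}{236} = - \frac{45}{2} - \frac{153}{236} = - \frac{5463}{236} \approx -23.148$)
$14 \sqrt{9 + 9} - s = 14 \sqrt{9 + 9} - - \frac{5463}{236} = 14 \sqrt{18} + \frac{5463}{236} = 14 \cdot 3 \sqrt{2} + \frac{5463}{236} = 42 \sqrt{2} + \frac{5463}{236} = \frac{5463}{236} + 42 \sqrt{2}$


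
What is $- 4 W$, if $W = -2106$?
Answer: $8424$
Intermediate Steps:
$- 4 W = \left(-4\right) \left(-2106\right) = 8424$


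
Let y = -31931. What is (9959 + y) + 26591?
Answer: 4619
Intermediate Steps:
(9959 + y) + 26591 = (9959 - 31931) + 26591 = -21972 + 26591 = 4619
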